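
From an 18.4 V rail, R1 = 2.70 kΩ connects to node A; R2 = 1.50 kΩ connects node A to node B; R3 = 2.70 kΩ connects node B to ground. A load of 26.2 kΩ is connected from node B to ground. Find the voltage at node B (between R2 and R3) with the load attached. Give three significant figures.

V ≈ 6.78 V

At node B, R3 is in parallel with the load: R3‖R_L = 2.448 kΩ.
Below node A the resistance is R2 + (R3‖R_L) = 3.948 kΩ, so V_A = 18.4 × 3.948/6.648 = 10.93 V.
Then V_B = V_A × (R3‖R_L)/(R2 + R3‖R_L) = 10.93 × 2.448/3.948 = 6.78 V.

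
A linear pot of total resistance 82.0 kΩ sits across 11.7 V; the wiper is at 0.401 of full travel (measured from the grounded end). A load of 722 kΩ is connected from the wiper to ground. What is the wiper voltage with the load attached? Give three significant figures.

V ≈ 4.57 V

The wiper splits the pot into (1−α)R = 49.12 kΩ above and αR = 32.88 kΩ below.
Lower section ‖ load = 31.45 kΩ.
V_wiper = 11.7 × 31.45/(49.12 + 31.45) = 4.57 V.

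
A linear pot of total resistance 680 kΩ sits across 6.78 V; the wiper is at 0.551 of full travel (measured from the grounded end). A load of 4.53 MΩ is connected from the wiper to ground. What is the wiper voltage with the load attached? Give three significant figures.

V ≈ 3.60 V

The wiper splits the pot into (1−α)R = 305.3 kΩ above and αR = 374.7 kΩ below.
Lower section ‖ load = 346.1 kΩ.
V_wiper = 6.78 × 346.1/(305.3 + 346.1) = 3.60 V.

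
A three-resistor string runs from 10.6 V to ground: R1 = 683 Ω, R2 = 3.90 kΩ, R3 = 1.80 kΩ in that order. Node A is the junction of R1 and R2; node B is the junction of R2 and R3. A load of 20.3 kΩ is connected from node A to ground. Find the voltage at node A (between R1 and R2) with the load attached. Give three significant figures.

V ≈ 9.19 V

Below node A the series string R2+R3 = 5700 Ω sits in parallel with the 20300 Ω load: 4450 Ω.
V_A = 10.6 × 4450/(683 + 4450) = 9.19 V.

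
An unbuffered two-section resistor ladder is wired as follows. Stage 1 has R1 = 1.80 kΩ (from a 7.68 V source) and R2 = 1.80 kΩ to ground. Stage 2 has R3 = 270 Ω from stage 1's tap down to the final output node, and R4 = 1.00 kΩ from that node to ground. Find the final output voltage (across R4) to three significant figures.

V_out ≈ 1.77 V

Stage 2 presents R3+R4 = 1270 Ω as a load on stage 1's tap.
Stage 1's lower leg becomes R2‖(R3+R4) = 744.6 Ω, so V_mid = 7.68 × 744.6/2545 = 2.247 V.
Stage 2 is itself unloaded: V_out = V_mid × R4/(R3+R4) = 2.247 × 1000/1270 = 1.77 V.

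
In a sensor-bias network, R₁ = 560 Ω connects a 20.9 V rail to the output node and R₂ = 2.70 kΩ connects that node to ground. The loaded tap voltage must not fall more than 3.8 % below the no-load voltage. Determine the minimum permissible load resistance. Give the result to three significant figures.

R_L(min) ≈ 11.7 kΩ

Output resistance R_th = R₁‖R₂ = (560 × 2700)/3260 = 463.8 Ω.
The fractional drop is R_th/(R_th + R_L); requiring this ≤ 0.0380 gives R_L ≥ R_th(1/0.0380 − 1) = 463.8 × 25.32 = 11.7 kΩ.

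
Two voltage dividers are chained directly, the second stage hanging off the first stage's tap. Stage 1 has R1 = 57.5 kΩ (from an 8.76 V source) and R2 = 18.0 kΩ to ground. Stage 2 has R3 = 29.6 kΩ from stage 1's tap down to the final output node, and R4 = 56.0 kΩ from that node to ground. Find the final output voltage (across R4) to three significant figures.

V_out ≈ 1.18 V

Stage 2 presents R3+R4 = 85.60 kΩ as a load on stage 1's tap.
Stage 1's lower leg becomes R2‖(R3+R4) = 14.87 kΩ, so V_mid = 8.76 × 14.87/72.37 = 1.800 V.
Stage 2 is itself unloaded: V_out = V_mid × R4/(R3+R4) = 1.800 × 56.0/85.60 = 1.18 V.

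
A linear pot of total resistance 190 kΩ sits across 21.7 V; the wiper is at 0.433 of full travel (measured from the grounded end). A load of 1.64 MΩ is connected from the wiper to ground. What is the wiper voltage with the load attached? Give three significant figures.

V ≈ 9.14 V

The wiper splits the pot into (1−α)R = 107.7 kΩ above and αR = 82.27 kΩ below.
Lower section ‖ load = 78.34 kΩ.
V_wiper = 21.7 × 78.34/(107.7 + 78.34) = 9.14 V.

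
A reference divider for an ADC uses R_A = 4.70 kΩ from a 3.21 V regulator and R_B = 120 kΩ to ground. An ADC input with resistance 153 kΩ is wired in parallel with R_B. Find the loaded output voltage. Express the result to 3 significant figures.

V_out ≈ 3.00 V

The load sits in parallel with R_B: R_B‖R_L = (120 × 153) / (120 + 153) = 67.25 kΩ.
V_out = 3.21 × 67.25 / (4.70 + 67.25) = 3.21 × 67.25/71.95 = 3.00 V.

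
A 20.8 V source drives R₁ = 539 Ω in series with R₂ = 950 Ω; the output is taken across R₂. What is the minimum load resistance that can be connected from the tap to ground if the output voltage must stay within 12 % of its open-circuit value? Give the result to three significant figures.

Output resistance R_th = R₁‖R₂ = (539 × 950)/1489 = 343.9 Ω.
The fractional drop is R_th/(R_th + R_L); requiring this ≤ 0.120 gives R_L ≥ R_th(1/0.120 − 1) = 343.9 × 7.333 = 2.52 kΩ.

R_L(min) ≈ 2.52 kΩ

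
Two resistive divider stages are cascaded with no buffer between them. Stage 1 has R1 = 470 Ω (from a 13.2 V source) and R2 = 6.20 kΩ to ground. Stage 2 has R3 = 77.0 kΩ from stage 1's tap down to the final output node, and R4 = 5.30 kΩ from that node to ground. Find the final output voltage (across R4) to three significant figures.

Stage 2 presents R3+R4 = 82300 Ω as a load on stage 1's tap.
Stage 1's lower leg becomes R2‖(R3+R4) = 5766 Ω, so V_mid = 13.2 × 5766/6236 = 12.21 V.
Stage 2 is itself unloaded: V_out = V_mid × R4/(R3+R4) = 12.21 × 5300/82300 = 0.786 V.

V_out ≈ 0.786 V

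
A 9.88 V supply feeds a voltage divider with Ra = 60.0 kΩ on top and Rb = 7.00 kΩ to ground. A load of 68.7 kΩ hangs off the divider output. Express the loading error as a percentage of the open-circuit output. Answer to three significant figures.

8.36 %

Unloaded V = 9.88 × 7.00/67.00 = 1.0322 V.
Loaded: Rb‖R_L = 6.353 kΩ, giving V = 9.88 × 6.353/66.35 = 0.94593 V.
Drop = (1.0322 − 0.94593) / 1.0322 = 8.36 %.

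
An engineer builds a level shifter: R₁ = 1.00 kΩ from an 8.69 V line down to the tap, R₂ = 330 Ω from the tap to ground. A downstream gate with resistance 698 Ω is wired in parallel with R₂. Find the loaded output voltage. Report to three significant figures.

V_out ≈ 1.59 V

The load sits in parallel with R₂: R₂‖R_L = (330 × 698) / (330 + 698) = 224.1 Ω.
V_out = 8.69 × 224.1 / (1000 + 224.1) = 8.69 × 224.1/1224 = 1.59 V.
(Unloaded it would have been 2.16 V.)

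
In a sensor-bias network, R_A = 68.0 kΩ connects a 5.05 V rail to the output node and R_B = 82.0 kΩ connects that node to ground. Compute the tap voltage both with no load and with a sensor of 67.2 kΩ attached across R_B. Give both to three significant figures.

Open-circuit: V = 5.05 × 82.0/(68.0 + 82.0) = 2.76 V.
With the load, R_B becomes R_B‖R_L = 36.93 kΩ, so V = 5.05 × 36.93/104.9 = 1.78 V.

Unloaded: 2.76 V; loaded: 1.78 V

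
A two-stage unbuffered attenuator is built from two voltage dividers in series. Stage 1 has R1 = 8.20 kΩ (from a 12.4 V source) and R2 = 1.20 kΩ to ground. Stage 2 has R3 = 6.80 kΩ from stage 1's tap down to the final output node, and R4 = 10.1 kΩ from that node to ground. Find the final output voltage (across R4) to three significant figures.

Stage 2 presents R3+R4 = 16.90 kΩ as a load on stage 1's tap.
Stage 1's lower leg becomes R2‖(R3+R4) = 1.120 kΩ, so V_mid = 12.4 × 1.120/9.320 = 1.491 V.
Stage 2 is itself unloaded: V_out = V_mid × R4/(R3+R4) = 1.491 × 10.1/16.90 = 0.891 V.

V_out ≈ 0.891 V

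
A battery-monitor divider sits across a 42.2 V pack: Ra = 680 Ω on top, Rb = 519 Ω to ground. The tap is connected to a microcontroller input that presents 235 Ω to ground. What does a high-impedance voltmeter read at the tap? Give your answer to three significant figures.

V_out ≈ 8.11 V

The load sits in parallel with Rb: Rb‖R_L = (519 × 235) / (519 + 235) = 161.8 Ω.
V_out = 42.2 × 161.8 / (680 + 161.8) = 42.2 × 161.8/841.8 = 8.11 V.
(Unloaded it would have been 18.3 V.)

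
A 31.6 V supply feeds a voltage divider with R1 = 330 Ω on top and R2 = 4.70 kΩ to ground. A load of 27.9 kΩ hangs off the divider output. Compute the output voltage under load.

V_out ≈ 29.2 V

The load sits in parallel with R2: R2‖R_L = (4700 × 27900) / (4700 + 27900) = 4022 Ω.
V_out = 31.6 × 4022 / (330 + 4022) = 31.6 × 4022/4352 = 29.2 V.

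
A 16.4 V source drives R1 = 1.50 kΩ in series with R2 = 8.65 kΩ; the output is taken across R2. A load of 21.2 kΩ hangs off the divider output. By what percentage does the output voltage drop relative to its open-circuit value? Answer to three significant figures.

5.69 %

The divider's output (Thévenin) resistance is R1‖R2 = 1.278 kΩ.
Fractional drop under load = R_th/(R_th + R_L) = 1.278 / (1.278 + 21.2) = 0.05687.
So the output falls by 5.69 %.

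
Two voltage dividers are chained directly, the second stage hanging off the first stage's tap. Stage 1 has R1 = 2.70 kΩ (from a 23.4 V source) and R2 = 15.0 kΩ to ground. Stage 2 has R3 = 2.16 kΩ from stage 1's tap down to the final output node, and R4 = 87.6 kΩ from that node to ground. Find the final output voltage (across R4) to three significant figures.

Stage 2 presents R3+R4 = 89.76 kΩ as a load on stage 1's tap.
Stage 1's lower leg becomes R2‖(R3+R4) = 12.85 kΩ, so V_mid = 23.4 × 12.85/15.55 = 19.34 V.
Stage 2 is itself unloaded: V_out = V_mid × R4/(R3+R4) = 19.34 × 87.6/89.76 = 18.9 V.

V_out ≈ 18.9 V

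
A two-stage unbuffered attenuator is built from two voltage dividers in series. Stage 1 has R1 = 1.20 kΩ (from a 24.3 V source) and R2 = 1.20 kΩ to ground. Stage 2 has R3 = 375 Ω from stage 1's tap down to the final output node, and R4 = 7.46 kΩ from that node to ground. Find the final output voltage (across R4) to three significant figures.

Stage 2 presents R3+R4 = 7835 Ω as a load on stage 1's tap.
Stage 1's lower leg becomes R2‖(R3+R4) = 1041 Ω, so V_mid = 24.3 × 1041/2241 = 11.29 V.
Stage 2 is itself unloaded: V_out = V_mid × R4/(R3+R4) = 11.29 × 7460/7835 = 10.7 V.

V_out ≈ 10.7 V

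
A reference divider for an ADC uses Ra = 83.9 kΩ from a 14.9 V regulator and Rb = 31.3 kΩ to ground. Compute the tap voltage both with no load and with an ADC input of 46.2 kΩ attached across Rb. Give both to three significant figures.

Unloaded: 4.05 V; loaded: 2.71 V

Open-circuit: V = 14.9 × 31.3/(83.9 + 31.3) = 4.05 V.
With the load, Rb becomes Rb‖R_L = 18.66 kΩ, so V = 14.9 × 18.66/102.6 = 2.71 V.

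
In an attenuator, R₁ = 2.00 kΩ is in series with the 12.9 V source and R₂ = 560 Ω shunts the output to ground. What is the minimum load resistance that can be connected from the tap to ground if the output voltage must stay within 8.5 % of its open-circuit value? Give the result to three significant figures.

Output resistance R_th = R₁‖R₂ = (2000 × 560)/2560 = 437.5 Ω.
The fractional drop is R_th/(R_th + R_L); requiring this ≤ 0.0850 gives R_L ≥ R_th(1/0.0850 − 1) = 437.5 × 10.76 = 4.71 kΩ.

R_L(min) ≈ 4.71 kΩ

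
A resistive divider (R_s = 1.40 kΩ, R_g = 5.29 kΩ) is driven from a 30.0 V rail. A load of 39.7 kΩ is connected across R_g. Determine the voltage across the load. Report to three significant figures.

V_out ≈ 23.1 V

The load sits in parallel with R_g: R_g‖R_L = (5.29 × 39.7) / (5.29 + 39.7) = 4.668 kΩ.
V_out = 30.0 × 4.668 / (1.40 + 4.668) = 30.0 × 4.668/6.068 = 23.1 V.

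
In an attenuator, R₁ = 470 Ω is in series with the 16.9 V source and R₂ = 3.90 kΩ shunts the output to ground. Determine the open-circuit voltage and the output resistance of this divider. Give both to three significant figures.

V_th is the open-circuit tap voltage: 16.9 × 3900/(470 + 3900) = 15.1 V.
With the supply zeroed, R₁ and R₂ appear in parallel from the tap: R_th = R₁‖R₂ = (470 × 3900)/4370 = 419 Ω.

V_th = 15.1 V, R_th = 419 Ω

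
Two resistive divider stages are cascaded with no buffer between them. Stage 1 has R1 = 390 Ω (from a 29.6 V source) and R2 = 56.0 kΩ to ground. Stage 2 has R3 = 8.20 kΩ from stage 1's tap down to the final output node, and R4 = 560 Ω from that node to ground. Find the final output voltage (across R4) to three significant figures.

Stage 2 presents R3+R4 = 8760 Ω as a load on stage 1's tap.
Stage 1's lower leg becomes R2‖(R3+R4) = 7575 Ω, so V_mid = 29.6 × 7575/7965 = 28.15 V.
Stage 2 is itself unloaded: V_out = V_mid × R4/(R3+R4) = 28.15 × 560/8760 = 1.80 V.

V_out ≈ 1.80 V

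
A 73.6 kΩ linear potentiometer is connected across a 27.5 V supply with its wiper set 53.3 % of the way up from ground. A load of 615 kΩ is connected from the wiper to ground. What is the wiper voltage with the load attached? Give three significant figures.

V ≈ 14.2 V

The wiper splits the pot into (1−α)R = 34.37 kΩ above and αR = 39.23 kΩ below.
Lower section ‖ load = 36.88 kΩ.
V_wiper = 27.5 × 36.88/(34.37 + 36.88) = 14.2 V.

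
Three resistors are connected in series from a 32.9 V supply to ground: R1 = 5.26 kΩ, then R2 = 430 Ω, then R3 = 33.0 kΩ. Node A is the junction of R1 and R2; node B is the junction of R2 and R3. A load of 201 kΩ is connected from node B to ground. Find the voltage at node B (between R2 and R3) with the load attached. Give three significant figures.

V ≈ 27.4 V

At node B, R3 is in parallel with the load: R3‖R_L = 28350 Ω.
Below node A the resistance is R2 + (R3‖R_L) = 28780 Ω, so V_A = 32.9 × 28780/34040 = 27.82 V.
Then V_B = V_A × (R3‖R_L)/(R2 + R3‖R_L) = 27.82 × 28350/28780 = 27.4 V.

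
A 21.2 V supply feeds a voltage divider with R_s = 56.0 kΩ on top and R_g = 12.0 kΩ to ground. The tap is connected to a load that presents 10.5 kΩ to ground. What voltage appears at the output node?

The load sits in parallel with R_g: R_g‖R_L = (12.0 × 10.5) / (12.0 + 10.5) = 5.600 kΩ.
V_out = 21.2 × 5.600 / (56.0 + 5.600) = 21.2 × 5.600/61.60 = 1.93 V.

V_out ≈ 1.93 V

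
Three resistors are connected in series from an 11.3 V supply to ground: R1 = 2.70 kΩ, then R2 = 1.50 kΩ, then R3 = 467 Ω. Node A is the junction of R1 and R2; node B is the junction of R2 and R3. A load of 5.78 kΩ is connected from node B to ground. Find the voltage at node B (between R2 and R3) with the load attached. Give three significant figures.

V ≈ 1.05 V

At node B, R3 is in parallel with the load: R3‖R_L = 432.1 Ω.
Below node A the resistance is R2 + (R3‖R_L) = 1932 Ω, so V_A = 11.3 × 1932/4632 = 4.713 V.
Then V_B = V_A × (R3‖R_L)/(R2 + R3‖R_L) = 4.713 × 432.1/1932 = 1.05 V.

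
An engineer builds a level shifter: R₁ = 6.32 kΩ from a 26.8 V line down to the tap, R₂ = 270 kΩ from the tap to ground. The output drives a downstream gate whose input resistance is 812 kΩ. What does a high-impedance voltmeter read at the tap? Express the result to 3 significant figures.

V_out ≈ 26.0 V

The load sits in parallel with R₂: R₂‖R_L = (270 × 812) / (270 + 812) = 202.6 kΩ.
V_out = 26.8 × 202.6 / (6.32 + 202.6) = 26.8 × 202.6/208.9 = 26.0 V.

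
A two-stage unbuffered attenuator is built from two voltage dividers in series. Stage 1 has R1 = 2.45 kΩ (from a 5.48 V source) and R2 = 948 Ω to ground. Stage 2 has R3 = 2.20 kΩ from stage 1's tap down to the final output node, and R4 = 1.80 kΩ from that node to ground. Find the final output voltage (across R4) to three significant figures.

V_out ≈ 0.588 V

Stage 2 presents R3+R4 = 4000 Ω as a load on stage 1's tap.
Stage 1's lower leg becomes R2‖(R3+R4) = 766.4 Ω, so V_mid = 5.48 × 766.4/3216 = 1.306 V.
Stage 2 is itself unloaded: V_out = V_mid × R4/(R3+R4) = 1.306 × 1800/4000 = 0.588 V.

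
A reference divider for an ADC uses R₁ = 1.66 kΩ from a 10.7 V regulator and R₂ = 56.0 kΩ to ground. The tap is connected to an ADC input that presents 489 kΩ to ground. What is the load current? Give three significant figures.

I_L ≈ 0.0212 mA

R₂‖R_L = 50.25 kΩ; V_out = 10.7 × 50.25/51.91 = 10.36 V.
I_L = V_out / R_L = 10.36 / 489 kΩ = 0.0212 mA.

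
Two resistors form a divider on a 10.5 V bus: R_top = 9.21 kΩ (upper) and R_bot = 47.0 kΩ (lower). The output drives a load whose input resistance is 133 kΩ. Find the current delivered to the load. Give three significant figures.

R_bot‖R_L = 34.73 kΩ; V_out = 10.5 × 34.73/43.94 = 8.299 V.
I_L = V_out / R_L = 8.299 / 133 kΩ = 0.0624 mA.

I_L ≈ 0.0624 mA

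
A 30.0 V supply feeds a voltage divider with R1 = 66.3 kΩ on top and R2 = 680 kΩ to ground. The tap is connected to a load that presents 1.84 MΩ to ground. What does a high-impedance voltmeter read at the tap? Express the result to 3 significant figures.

V_out ≈ 26.5 V

The load sits in parallel with R2: R2‖R_L = (680 × 1840) / (680 + 1840) = 496.5 kΩ.
V_out = 30.0 × 496.5 / (66.3 + 496.5) = 30.0 × 496.5/562.8 = 26.5 V.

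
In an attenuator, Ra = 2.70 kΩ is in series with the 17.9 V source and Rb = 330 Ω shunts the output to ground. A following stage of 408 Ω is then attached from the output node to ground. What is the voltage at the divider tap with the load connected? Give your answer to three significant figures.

V_out ≈ 1.13 V

The load sits in parallel with Rb: Rb‖R_L = (330 × 408) / (330 + 408) = 182.4 Ω.
V_out = 17.9 × 182.4 / (2700 + 182.4) = 17.9 × 182.4/2882 = 1.13 V.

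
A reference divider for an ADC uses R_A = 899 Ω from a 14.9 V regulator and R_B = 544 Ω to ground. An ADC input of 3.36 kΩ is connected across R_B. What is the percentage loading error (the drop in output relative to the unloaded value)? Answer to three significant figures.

Unloaded V = 14.9 × 544/1443 = 5.6172 V.
Loaded: R_B‖R_L = 468.2 Ω, giving V = 14.9 × 468.2/1367 = 5.1025 V.
Drop = (5.6172 − 5.1025) / 5.6172 = 9.16 %.

9.16 %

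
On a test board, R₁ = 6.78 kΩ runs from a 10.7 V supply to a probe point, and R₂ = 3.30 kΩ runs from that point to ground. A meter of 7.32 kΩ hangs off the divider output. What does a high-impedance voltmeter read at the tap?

V_out ≈ 2.69 V

The load sits in parallel with R₂: R₂‖R_L = (3.30 × 7.32) / (3.30 + 7.32) = 2.275 kΩ.
V_out = 10.7 × 2.275 / (6.78 + 2.275) = 10.7 × 2.275/9.055 = 2.69 V.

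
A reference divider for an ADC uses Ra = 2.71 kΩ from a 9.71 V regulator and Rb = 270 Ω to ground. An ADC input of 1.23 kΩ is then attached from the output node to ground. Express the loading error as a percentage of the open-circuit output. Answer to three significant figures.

The divider's output (Thévenin) resistance is Ra‖Rb = 245.5 Ω.
Fractional drop under load = R_th/(R_th + R_L) = 245.5 / (245.5 + 1230) = 0.1664.
So the output falls by 16.6 %.

16.6 %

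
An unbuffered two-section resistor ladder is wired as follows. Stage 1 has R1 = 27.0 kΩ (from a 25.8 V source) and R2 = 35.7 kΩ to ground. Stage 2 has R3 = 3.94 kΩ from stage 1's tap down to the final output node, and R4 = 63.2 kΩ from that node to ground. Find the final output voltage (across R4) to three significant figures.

Stage 2 presents R3+R4 = 67.14 kΩ as a load on stage 1's tap.
Stage 1's lower leg becomes R2‖(R3+R4) = 23.31 kΩ, so V_mid = 25.8 × 23.31/50.31 = 11.95 V.
Stage 2 is itself unloaded: V_out = V_mid × R4/(R3+R4) = 11.95 × 63.2/67.14 = 11.3 V.

V_out ≈ 11.3 V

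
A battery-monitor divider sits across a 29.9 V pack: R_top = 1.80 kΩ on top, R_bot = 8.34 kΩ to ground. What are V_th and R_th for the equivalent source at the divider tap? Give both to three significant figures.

V_th is the open-circuit tap voltage: 29.9 × 8.34/(1.80 + 8.34) = 24.6 V.
With the supply zeroed, R_top and R_bot appear in parallel from the tap: R_th = R_top‖R_bot = (1.80 × 8.34)/10.14 = 1.48 kΩ.

V_th = 24.6 V, R_th = 1.48 kΩ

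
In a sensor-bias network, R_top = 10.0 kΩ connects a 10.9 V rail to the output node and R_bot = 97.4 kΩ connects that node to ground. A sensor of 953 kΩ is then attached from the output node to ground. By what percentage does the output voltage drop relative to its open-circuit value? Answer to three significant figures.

The divider's output (Thévenin) resistance is R_top‖R_bot = 9.069 kΩ.
Fractional drop under load = R_th/(R_th + R_L) = 9.069 / (9.069 + 953) = 0.009426.
So the output falls by 0.943 %.

0.943 %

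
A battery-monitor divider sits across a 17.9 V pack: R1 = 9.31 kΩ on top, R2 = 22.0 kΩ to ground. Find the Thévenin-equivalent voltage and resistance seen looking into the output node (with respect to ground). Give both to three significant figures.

V_th is the open-circuit tap voltage: 17.9 × 22.0/(9.31 + 22.0) = 12.6 V.
With the supply zeroed, R1 and R2 appear in parallel from the tap: R_th = R1‖R2 = (9.31 × 22.0)/31.31 = 6.54 kΩ.

V_th = 12.6 V, R_th = 6.54 kΩ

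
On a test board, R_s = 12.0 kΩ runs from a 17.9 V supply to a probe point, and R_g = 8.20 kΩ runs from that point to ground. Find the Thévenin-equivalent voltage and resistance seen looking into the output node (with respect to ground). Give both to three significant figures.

V_th = 7.27 V, R_th = 4.87 kΩ

V_th is the open-circuit tap voltage: 17.9 × 8.20/(12.0 + 8.20) = 7.27 V.
With the supply zeroed, R_s and R_g appear in parallel from the tap: R_th = R_s‖R_g = (12.0 × 8.20)/20.20 = 4.87 kΩ.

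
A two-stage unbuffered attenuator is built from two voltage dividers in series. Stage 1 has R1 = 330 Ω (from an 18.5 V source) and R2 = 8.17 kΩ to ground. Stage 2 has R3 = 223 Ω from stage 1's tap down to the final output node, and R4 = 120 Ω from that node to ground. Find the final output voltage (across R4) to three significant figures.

Stage 2 presents R3+R4 = 343.0 Ω as a load on stage 1's tap.
Stage 1's lower leg becomes R2‖(R3+R4) = 329.2 Ω, so V_mid = 18.5 × 329.2/659.2 = 9.238 V.
Stage 2 is itself unloaded: V_out = V_mid × R4/(R3+R4) = 9.238 × 120/343.0 = 3.23 V.

V_out ≈ 3.23 V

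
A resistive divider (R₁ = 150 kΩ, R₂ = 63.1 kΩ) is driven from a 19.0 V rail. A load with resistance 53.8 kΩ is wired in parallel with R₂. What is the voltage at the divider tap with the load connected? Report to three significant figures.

V_out ≈ 3.08 V

The load sits in parallel with R₂: R₂‖R_L = (63.1 × 53.8) / (63.1 + 53.8) = 29.04 kΩ.
V_out = 19.0 × 29.04 / (150 + 29.04) = 19.0 × 29.04/179.0 = 3.08 V.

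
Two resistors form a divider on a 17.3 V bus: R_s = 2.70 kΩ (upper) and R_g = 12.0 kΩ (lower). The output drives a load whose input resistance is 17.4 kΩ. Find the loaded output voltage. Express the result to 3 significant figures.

The load sits in parallel with R_g: R_g‖R_L = (12.0 × 17.4) / (12.0 + 17.4) = 7.102 kΩ.
V_out = 17.3 × 7.102 / (2.70 + 7.102) = 17.3 × 7.102/9.802 = 12.5 V.

V_out ≈ 12.5 V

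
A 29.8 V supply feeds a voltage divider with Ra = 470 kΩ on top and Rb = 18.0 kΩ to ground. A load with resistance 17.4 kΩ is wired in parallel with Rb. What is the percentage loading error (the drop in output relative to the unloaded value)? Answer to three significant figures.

49.9 %

The divider's output (Thévenin) resistance is Ra‖Rb = 17.34 kΩ.
Fractional drop under load = R_th/(R_th + R_L) = 17.34 / (17.34 + 17.4) = 0.4991.
So the output falls by 49.9 %.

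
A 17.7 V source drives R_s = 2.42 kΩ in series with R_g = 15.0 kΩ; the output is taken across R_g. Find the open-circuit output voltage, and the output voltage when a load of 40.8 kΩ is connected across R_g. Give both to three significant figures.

Unloaded: 15.2 V; loaded: 14.5 V

Open-circuit: V = 17.7 × 15.0/(2.42 + 15.0) = 15.2 V.
With the load, R_g becomes R_g‖R_L = 10.97 kΩ, so V = 17.7 × 10.97/13.39 = 14.5 V.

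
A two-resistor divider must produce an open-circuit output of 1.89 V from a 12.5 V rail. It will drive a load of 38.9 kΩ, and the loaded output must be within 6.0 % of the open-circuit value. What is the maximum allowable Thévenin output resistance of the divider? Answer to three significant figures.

Loading drop = R_th/(R_th + R_L) ≤ 0.0600, so R_th ≤ R_L · ε/(1−ε) = 38.9 kΩ × 0.0600/0.9400 = 2.48 kΩ.
(Any R1, R2 with R2/(R1+R2) = 0.151 and R1‖R2 ≤ 2.48 kΩ will meet the spec.)

R_th ≤ 2.48 kΩ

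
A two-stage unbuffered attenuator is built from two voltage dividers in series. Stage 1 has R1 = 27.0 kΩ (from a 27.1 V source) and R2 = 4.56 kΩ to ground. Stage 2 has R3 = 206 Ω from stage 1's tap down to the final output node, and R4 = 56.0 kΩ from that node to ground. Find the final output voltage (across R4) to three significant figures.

Stage 2 presents R3+R4 = 56210 Ω as a load on stage 1's tap.
Stage 1's lower leg becomes R2‖(R3+R4) = 4218 Ω, so V_mid = 27.1 × 4218/31220 = 3.661 V.
Stage 2 is itself unloaded: V_out = V_mid × R4/(R3+R4) = 3.661 × 56000/56210 = 3.65 V.

V_out ≈ 3.65 V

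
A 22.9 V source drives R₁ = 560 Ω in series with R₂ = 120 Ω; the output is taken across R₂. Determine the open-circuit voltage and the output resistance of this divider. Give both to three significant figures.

V_th is the open-circuit tap voltage: 22.9 × 120/(560 + 120) = 4.04 V.
With the supply zeroed, R₁ and R₂ appear in parallel from the tap: R_th = R₁‖R₂ = (560 × 120)/680.0 = 98.8 Ω.

V_th = 4.04 V, R_th = 98.8 Ω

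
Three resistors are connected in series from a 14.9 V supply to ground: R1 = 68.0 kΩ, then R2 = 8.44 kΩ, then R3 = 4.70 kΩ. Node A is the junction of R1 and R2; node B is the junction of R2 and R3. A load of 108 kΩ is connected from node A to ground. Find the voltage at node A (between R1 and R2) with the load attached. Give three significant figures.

V ≈ 2.19 V

Below node A the series string R2+R3 = 13.14 kΩ sits in parallel with the 108 kΩ load: 11.71 kΩ.
V_A = 14.9 × 11.71/(68.0 + 11.71) = 2.19 V.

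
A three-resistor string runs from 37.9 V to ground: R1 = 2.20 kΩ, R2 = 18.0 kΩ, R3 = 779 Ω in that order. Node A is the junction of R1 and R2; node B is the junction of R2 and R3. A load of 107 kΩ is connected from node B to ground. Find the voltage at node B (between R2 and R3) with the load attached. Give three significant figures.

V ≈ 1.40 V

At node B, R3 is in parallel with the load: R3‖R_L = 773.4 Ω.
Below node A the resistance is R2 + (R3‖R_L) = 18770 Ω, so V_A = 37.9 × 18770/20970 = 33.92 V.
Then V_B = V_A × (R3‖R_L)/(R2 + R3‖R_L) = 33.92 × 773.4/18770 = 1.40 V.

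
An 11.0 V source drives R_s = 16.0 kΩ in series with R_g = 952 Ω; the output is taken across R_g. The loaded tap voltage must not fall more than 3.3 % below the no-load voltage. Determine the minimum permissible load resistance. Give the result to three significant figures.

R_L(min) ≈ 26.3 kΩ

Output resistance R_th = R_s‖R_g = (16000 × 952)/16950 = 898.5 Ω.
The fractional drop is R_th/(R_th + R_L); requiring this ≤ 0.0330 gives R_L ≥ R_th(1/0.0330 − 1) = 898.5 × 29.30 = 26.3 kΩ.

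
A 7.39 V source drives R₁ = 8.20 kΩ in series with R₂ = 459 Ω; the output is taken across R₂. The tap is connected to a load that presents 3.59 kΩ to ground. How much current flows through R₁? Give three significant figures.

I ≈ 0.859 mA

R₂‖R_L = 407.0 Ω, so the source sees R₁ + R₂‖R_L = 8607 Ω.
I = 7.39 V / 8607 Ω = 0.859 mA.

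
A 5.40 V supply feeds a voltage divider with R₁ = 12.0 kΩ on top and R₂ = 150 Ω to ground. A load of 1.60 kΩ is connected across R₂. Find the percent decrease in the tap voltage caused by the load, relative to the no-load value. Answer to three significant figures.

8.47 %

Unloaded V = 5.40 × 150/12150 = 0.066667 V.
Loaded: R₂‖R_L = 137.1 Ω, giving V = 5.40 × 137.1/12140 = 0.061017 V.
Drop = (0.066667 − 0.061017) / 0.066667 = 8.47 %.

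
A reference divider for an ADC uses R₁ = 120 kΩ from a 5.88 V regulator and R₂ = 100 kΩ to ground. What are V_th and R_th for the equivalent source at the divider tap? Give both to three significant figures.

V_th = 2.67 V, R_th = 54.5 kΩ

V_th is the open-circuit tap voltage: 5.88 × 100/(120 + 100) = 2.67 V.
With the supply zeroed, R₁ and R₂ appear in parallel from the tap: R_th = R₁‖R₂ = (120 × 100)/220.0 = 54.5 kΩ.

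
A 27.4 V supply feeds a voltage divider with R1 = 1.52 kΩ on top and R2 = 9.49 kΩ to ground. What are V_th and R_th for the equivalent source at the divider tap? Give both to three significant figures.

V_th = 23.6 V, R_th = 1.31 kΩ

V_th is the open-circuit tap voltage: 27.4 × 9.49/(1.52 + 9.49) = 23.6 V.
With the supply zeroed, R1 and R2 appear in parallel from the tap: R_th = R1‖R2 = (1.52 × 9.49)/11.01 = 1.31 kΩ.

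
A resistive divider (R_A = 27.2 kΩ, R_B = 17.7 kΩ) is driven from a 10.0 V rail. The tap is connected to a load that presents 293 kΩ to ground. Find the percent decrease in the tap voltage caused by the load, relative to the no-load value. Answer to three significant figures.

3.53 %

The divider's output (Thévenin) resistance is R_A‖R_B = 10.72 kΩ.
Fractional drop under load = R_th/(R_th + R_L) = 10.72 / (10.72 + 293) = 0.03530.
So the output falls by 3.53 %.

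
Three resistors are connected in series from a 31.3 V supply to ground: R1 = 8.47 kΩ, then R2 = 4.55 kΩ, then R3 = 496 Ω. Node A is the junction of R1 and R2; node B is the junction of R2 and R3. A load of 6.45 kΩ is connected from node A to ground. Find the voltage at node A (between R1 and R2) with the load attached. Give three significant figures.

V ≈ 7.84 V

Below node A the series string R2+R3 = 5046 Ω sits in parallel with the 6450 Ω load: 2831 Ω.
V_A = 31.3 × 2831/(8470 + 2831) = 7.84 V.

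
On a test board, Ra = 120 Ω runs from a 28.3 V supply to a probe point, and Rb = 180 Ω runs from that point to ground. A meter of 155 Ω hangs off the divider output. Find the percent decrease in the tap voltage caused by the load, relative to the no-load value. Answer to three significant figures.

31.7 %

The divider's output (Thévenin) resistance is Ra‖Rb = 72.00 Ω.
Fractional drop under load = R_th/(R_th + R_L) = 72.00 / (72.00 + 155) = 0.3172.
So the output falls by 31.7 %.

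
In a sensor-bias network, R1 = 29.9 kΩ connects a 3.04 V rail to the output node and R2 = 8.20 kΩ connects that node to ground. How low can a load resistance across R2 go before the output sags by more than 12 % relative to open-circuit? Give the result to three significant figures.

R_L(min) ≈ 47.2 kΩ

Output resistance R_th = R1‖R2 = (29.9 × 8.20)/38.10 = 6.435 kΩ.
The fractional drop is R_th/(R_th + R_L); requiring this ≤ 0.120 gives R_L ≥ R_th(1/0.120 − 1) = 6.435 × 7.333 = 47.2 kΩ.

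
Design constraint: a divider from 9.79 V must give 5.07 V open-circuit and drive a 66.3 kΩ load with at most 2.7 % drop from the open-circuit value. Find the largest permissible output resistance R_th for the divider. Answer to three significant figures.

R_th ≤ 1.84 kΩ

Loading drop = R_th/(R_th + R_L) ≤ 0.0270, so R_th ≤ R_L · ε/(1−ε) = 66.3 kΩ × 0.0270/0.9730 = 1.84 kΩ.
(Any R1, R2 with R2/(R1+R2) = 0.518 and R1‖R2 ≤ 1.84 kΩ will meet the spec.)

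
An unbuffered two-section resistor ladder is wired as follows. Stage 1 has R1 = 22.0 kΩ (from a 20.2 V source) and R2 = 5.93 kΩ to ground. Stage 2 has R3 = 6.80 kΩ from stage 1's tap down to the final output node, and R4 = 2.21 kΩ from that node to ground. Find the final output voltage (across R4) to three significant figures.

Stage 2 presents R3+R4 = 9.010 kΩ as a load on stage 1's tap.
Stage 1's lower leg becomes R2‖(R3+R4) = 3.576 kΩ, so V_mid = 20.2 × 3.576/25.58 = 2.825 V.
Stage 2 is itself unloaded: V_out = V_mid × R4/(R3+R4) = 2.825 × 2.21/9.010 = 0.693 V.

V_out ≈ 0.693 V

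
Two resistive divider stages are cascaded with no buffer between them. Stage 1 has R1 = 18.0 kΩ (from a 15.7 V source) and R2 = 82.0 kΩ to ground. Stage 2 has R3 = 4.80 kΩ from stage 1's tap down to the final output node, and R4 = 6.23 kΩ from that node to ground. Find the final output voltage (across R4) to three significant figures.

V_out ≈ 3.11 V

Stage 2 presents R3+R4 = 11.03 kΩ as a load on stage 1's tap.
Stage 1's lower leg becomes R2‖(R3+R4) = 9.722 kΩ, so V_mid = 15.7 × 9.722/27.72 = 5.506 V.
Stage 2 is itself unloaded: V_out = V_mid × R4/(R3+R4) = 5.506 × 6.23/11.03 = 3.11 V.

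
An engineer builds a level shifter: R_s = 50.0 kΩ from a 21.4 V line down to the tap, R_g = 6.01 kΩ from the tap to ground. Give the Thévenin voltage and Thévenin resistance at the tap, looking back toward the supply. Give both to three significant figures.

V_th = 2.30 V, R_th = 5.37 kΩ

V_th is the open-circuit tap voltage: 21.4 × 6.01/(50.0 + 6.01) = 2.30 V.
With the supply zeroed, R_s and R_g appear in parallel from the tap: R_th = R_s‖R_g = (50.0 × 6.01)/56.01 = 5.37 kΩ.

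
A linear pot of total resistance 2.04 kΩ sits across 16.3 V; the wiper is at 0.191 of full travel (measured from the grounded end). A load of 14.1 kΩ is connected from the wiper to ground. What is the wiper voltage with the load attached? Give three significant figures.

V ≈ 3.05 V

The wiper splits the pot into (1−α)R = 1650 Ω above and αR = 389.6 Ω below.
Lower section ‖ load = 379.2 Ω.
V_wiper = 16.3 × 379.2/(1650 + 379.2) = 3.05 V.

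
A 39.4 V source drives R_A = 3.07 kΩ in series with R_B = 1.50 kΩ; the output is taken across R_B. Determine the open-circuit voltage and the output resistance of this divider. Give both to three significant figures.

V_th is the open-circuit tap voltage: 39.4 × 1.50/(3.07 + 1.50) = 12.9 V.
With the supply zeroed, R_A and R_B appear in parallel from the tap: R_th = R_A‖R_B = (3.07 × 1.50)/4.570 = 1.01 kΩ.

V_th = 12.9 V, R_th = 1.01 kΩ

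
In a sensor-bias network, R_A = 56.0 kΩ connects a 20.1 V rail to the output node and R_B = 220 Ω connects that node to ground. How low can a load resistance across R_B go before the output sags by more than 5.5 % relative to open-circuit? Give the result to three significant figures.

R_L(min) ≈ 3.77 kΩ

Output resistance R_th = R_A‖R_B = (56000 × 220)/56220 = 219.1 Ω.
The fractional drop is R_th/(R_th + R_L); requiring this ≤ 0.0550 gives R_L ≥ R_th(1/0.0550 − 1) = 219.1 × 17.18 = 3.77 kΩ.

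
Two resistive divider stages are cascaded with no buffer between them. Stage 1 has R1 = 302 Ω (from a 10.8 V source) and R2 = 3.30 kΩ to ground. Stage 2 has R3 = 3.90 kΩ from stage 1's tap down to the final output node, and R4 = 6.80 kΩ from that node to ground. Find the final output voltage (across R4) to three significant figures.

Stage 2 presents R3+R4 = 10700 Ω as a load on stage 1's tap.
Stage 1's lower leg becomes R2‖(R3+R4) = 2522 Ω, so V_mid = 10.8 × 2522/2824 = 9.645 V.
Stage 2 is itself unloaded: V_out = V_mid × R4/(R3+R4) = 9.645 × 6800/10700 = 6.13 V.

V_out ≈ 6.13 V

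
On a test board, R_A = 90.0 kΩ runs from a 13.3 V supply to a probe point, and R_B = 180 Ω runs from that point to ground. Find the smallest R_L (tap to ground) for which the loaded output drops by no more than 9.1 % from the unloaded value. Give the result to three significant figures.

Output resistance R_th = R_A‖R_B = (90000 × 180)/90180 = 179.6 Ω.
The fractional drop is R_th/(R_th + R_L); requiring this ≤ 0.0910 gives R_L ≥ R_th(1/0.0910 − 1) = 179.6 × 9.989 = 1.79 kΩ.

R_L(min) ≈ 1.79 kΩ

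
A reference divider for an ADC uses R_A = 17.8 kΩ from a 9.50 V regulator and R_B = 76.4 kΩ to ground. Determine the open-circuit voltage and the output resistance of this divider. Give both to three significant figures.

V_th is the open-circuit tap voltage: 9.50 × 76.4/(17.8 + 76.4) = 7.70 V.
With the supply zeroed, R_A and R_B appear in parallel from the tap: R_th = R_A‖R_B = (17.8 × 76.4)/94.20 = 14.4 kΩ.

V_th = 7.70 V, R_th = 14.4 kΩ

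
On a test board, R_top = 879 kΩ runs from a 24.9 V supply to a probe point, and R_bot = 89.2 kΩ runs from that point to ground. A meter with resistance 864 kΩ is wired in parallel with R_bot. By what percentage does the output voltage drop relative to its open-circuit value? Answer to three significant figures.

The divider's output (Thévenin) resistance is R_top‖R_bot = 80.98 kΩ.
Fractional drop under load = R_th/(R_th + R_L) = 80.98 / (80.98 + 864) = 0.08570.
So the output falls by 8.57 %.

8.57 %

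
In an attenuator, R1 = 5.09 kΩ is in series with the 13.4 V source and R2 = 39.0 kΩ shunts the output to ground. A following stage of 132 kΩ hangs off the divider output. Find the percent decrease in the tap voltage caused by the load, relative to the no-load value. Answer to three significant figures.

3.30 %

The divider's output (Thévenin) resistance is R1‖R2 = 4.502 kΩ.
Fractional drop under load = R_th/(R_th + R_L) = 4.502 / (4.502 + 132) = 0.03298.
So the output falls by 3.30 %.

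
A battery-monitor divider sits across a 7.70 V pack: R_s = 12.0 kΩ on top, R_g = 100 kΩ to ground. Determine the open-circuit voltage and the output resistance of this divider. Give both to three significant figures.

V_th is the open-circuit tap voltage: 7.70 × 100/(12.0 + 100) = 6.88 V.
With the supply zeroed, R_s and R_g appear in parallel from the tap: R_th = R_s‖R_g = (12.0 × 100)/112.0 = 10.7 kΩ.

V_th = 6.88 V, R_th = 10.7 kΩ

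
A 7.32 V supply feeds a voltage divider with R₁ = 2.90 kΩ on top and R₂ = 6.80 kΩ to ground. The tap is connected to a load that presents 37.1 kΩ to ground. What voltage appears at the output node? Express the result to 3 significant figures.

The load sits in parallel with R₂: R₂‖R_L = (6.80 × 37.1) / (6.80 + 37.1) = 5.747 kΩ.
V_out = 7.32 × 5.747 / (2.90 + 5.747) = 7.32 × 5.747/8.647 = 4.86 V.

V_out ≈ 4.86 V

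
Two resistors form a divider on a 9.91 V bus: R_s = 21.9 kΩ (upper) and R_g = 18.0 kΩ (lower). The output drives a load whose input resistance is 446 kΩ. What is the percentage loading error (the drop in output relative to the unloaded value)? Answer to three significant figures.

The divider's output (Thévenin) resistance is R_s‖R_g = 9.880 kΩ.
Fractional drop under load = R_th/(R_th + R_L) = 9.880 / (9.880 + 446) = 0.02167.
So the output falls by 2.17 %.

2.17 %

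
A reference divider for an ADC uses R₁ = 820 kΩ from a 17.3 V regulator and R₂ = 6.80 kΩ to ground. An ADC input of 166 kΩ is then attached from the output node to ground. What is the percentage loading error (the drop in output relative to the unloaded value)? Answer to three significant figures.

3.90 %

The divider's output (Thévenin) resistance is R₁‖R₂ = 6.744 kΩ.
Fractional drop under load = R_th/(R_th + R_L) = 6.744 / (6.744 + 166) = 0.03904.
So the output falls by 3.90 %.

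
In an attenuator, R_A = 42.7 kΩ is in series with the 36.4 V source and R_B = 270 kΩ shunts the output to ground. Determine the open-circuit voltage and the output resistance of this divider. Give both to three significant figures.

V_th is the open-circuit tap voltage: 36.4 × 270/(42.7 + 270) = 31.4 V.
With the supply zeroed, R_A and R_B appear in parallel from the tap: R_th = R_A‖R_B = (42.7 × 270)/312.7 = 36.9 kΩ.

V_th = 31.4 V, R_th = 36.9 kΩ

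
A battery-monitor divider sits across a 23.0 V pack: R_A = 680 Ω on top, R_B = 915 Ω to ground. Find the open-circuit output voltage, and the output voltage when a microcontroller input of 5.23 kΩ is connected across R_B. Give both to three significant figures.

Open-circuit: V = 23.0 × 915/(680 + 915) = 13.2 V.
With the load, R_B becomes R_B‖R_L = 778.8 Ω, so V = 23.0 × 778.8/1459 = 12.3 V.

Unloaded: 13.2 V; loaded: 12.3 V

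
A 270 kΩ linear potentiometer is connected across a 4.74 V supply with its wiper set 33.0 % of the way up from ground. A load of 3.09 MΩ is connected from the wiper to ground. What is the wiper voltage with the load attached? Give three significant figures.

The wiper splits the pot into (1−α)R = 180.9 kΩ above and αR = 89.10 kΩ below.
Lower section ‖ load = 86.60 kΩ.
V_wiper = 4.74 × 86.60/(180.9 + 86.60) = 1.53 V.

V ≈ 1.53 V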